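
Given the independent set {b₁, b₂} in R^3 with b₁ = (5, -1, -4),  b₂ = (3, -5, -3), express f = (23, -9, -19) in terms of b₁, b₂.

f = 4b₁ + b₂

Write f = α₁b₁ + α₂b₂ and equate components.
Row-reducing the augmented matrix gives the unique coefficients (α₁, α₂) = (4, 1).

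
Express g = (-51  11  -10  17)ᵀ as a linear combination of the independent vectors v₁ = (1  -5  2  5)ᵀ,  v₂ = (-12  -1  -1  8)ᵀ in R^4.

g = -3v₁ + 4v₂

Write g = a₁v₁ + a₂v₂ and equate components.
Row-reducing the augmented matrix gives the unique coefficients (a₁, a₂) = (-3, 4).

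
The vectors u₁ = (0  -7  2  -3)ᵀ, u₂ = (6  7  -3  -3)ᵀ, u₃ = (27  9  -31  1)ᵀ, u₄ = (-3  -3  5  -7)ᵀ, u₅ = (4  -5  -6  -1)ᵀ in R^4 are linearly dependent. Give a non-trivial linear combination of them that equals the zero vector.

u₁ - 2u₂ + u₃ + u₄ - 3u₅ = 0

Set up α₁u₁ + … + α₅u₅ = 0 and solve the homogeneous system.
A generator of the null space is (1, -2, 1, 1, -3).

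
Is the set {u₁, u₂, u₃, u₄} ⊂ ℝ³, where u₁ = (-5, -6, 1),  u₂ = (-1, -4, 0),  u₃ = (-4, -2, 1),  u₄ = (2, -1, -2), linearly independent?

linearly dependent

There are 4 vectors in a 3-dimensional space, so they cannot be linearly independent.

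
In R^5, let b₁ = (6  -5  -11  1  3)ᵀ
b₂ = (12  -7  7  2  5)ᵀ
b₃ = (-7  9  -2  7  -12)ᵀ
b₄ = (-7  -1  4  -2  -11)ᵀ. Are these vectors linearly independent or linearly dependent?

linearly independent

Place the vectors as rows of a 4×5 matrix and reduce to echelon form.
The reduction yields 4 nonzero rows, so the rank is 4.
Since rank = 4 (the number of vectors), the set is linearly independent.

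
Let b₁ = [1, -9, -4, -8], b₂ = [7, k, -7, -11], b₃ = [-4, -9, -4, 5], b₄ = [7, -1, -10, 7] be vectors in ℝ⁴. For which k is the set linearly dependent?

The set is linearly dependent precisely when det[b₁; b₂; b₃; b₄] = 0.
Cofactor expansion gives det = -774*k - 5031.
This vanishes exactly when k = -13/2.

k = -13/2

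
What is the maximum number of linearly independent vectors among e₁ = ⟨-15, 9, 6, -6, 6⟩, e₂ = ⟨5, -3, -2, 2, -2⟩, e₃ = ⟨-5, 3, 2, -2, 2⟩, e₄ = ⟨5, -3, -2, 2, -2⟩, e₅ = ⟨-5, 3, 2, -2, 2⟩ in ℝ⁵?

Form the matrix with e₁, e₂, e₃, e₄, e₅ as columns and reduce.
There is 1 pivot column, so rank = 1.

1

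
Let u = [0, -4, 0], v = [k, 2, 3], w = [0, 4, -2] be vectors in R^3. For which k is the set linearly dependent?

k = 0

The vectors are dependent exactly when the determinant of the matrix with rows u, v, w vanishes.
Expanding, det = -8*k.
Solving -8*k = 0 yields k = 0.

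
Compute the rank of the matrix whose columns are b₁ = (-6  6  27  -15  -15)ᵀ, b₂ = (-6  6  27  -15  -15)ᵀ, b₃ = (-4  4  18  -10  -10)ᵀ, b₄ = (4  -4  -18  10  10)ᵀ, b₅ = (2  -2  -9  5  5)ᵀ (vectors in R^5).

1

Put the 5×5 matrix [b₁|b₂|b₃|b₄|b₅] into echelon form.
There is 1 pivot column, so rank = 1.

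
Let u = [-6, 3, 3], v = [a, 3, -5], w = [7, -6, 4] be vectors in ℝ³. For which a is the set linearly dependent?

a = -2

The set is linearly dependent precisely when det[u; v; w] = 0.
Expanding, det = -30*a - 60.
Solving -30*a - 60 = 0 yields a = -2.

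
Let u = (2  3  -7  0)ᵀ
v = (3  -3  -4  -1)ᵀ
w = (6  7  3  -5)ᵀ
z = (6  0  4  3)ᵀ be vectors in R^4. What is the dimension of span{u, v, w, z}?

Row-reduce the 4×4 matrix with these as rows.
The echelon form has 4 nonzero rows, so the rank is 4.

4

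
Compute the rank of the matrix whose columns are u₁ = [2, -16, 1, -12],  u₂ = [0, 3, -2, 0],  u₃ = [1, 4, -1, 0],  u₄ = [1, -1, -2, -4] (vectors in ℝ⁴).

3

Row-reduce the 4×4 matrix with these as rows.
Reduction leaves 3 leading entries, giving rank 3.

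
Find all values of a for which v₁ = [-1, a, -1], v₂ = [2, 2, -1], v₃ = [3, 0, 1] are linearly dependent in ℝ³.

The vectors are dependent exactly when the determinant of the matrix with rows v₁, v₂, v₃ vanishes.
Expanding, det = 4 - 5*a.
Setting this to zero gives a = 4/5.

a = 4/5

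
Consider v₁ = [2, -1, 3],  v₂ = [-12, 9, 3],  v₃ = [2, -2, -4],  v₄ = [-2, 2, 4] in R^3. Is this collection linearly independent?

linearly dependent

There are 4 vectors in a 3-dimensional space, so they cannot be linearly independent.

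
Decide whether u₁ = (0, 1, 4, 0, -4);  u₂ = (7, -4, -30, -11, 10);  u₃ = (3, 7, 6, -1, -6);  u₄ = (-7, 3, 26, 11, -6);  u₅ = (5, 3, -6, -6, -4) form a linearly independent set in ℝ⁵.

linearly dependent

Row-reduce the matrix whose columns are u₁, u₂, u₃, u₄, u₅.
The reduction yields 3 nonzero rows, so the rank is 3.
Since rank 3 < 5, the set is linearly dependent.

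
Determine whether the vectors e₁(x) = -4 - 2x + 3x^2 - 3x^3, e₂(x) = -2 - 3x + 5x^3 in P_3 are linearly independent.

Write each element as a coordinate vector in ℝ⁴ using {1, x, …, x^3}.
Place the vectors as rows of a 2×4 matrix and reduce to echelon form.
The reduction yields 2 nonzero rows, so the rank is 2.
Since rank = 2 (the number of vectors), the set is linearly independent.

linearly independent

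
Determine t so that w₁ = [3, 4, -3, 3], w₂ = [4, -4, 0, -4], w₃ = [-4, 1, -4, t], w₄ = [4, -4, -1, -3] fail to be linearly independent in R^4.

t = 47/7

Dependence holds iff the 4×4 matrix [w₁ w₂ w₃ w₄] is singular.
Cofactor expansion gives det = 188 - 28*t.
Setting this to zero gives t = 47/7.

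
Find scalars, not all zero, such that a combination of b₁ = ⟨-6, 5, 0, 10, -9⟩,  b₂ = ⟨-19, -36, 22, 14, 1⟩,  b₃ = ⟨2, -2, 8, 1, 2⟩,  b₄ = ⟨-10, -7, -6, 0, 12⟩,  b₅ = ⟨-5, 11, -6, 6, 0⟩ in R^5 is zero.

3b₁ - b₂ + 2b₃ + 2b₄ - 3b₅ = 0

Set up α₁b₁ + … + α₅b₅ = 0 and solve the homogeneous system.
One solution (up to scaling) is (3, -1, 2, 2, -3).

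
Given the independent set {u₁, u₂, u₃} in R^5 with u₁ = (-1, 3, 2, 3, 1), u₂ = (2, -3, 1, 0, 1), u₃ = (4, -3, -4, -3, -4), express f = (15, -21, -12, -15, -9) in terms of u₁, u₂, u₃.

Solve the system with u₁, u₂, u₃ as columns and f as the right-hand side.
Row-reducing the augmented matrix gives the unique coefficients (a₁, a₂, a₃) = (-3, 2, 2).

f = -3u₁ + 2u₂ + 2u₃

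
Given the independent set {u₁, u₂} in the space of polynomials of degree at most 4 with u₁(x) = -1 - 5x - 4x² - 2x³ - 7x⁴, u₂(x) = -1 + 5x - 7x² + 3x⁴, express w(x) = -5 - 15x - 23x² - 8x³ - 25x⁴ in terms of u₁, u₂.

w = 4u₁ + u₂

Work in coordinates with respect to the standard basis {1, x, …, x⁴}.
Write w = a₁u₁ + a₂u₂ and equate components.
The system has the unique solution (a₁, a₂) = (4, 1).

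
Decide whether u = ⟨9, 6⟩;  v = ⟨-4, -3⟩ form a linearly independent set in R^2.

Row-reduce the matrix whose columns are u, v.
The reduction yields 2 nonzero rows, so the rank is 2.
Since rank = 2 (the number of vectors), the set is linearly independent.

linearly independent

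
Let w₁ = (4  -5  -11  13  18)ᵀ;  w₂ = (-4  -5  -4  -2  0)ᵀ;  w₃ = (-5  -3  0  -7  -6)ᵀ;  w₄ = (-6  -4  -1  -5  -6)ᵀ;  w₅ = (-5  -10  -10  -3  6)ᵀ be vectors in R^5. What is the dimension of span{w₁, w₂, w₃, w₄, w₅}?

Form the matrix with w₁, w₂, w₃, w₄, w₅ as columns and reduce.
Reduction leaves 3 leading entries, giving rank 3.

dim = 3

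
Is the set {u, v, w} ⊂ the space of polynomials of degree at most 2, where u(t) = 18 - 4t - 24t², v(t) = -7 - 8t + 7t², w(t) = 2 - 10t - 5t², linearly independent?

Take coordinates with respect to the standard basis {1, t, t²}.
Form the 3×3 matrix with these as columns; its determinant is 0.
A zero determinant means the columns are linearly dependent.

linearly dependent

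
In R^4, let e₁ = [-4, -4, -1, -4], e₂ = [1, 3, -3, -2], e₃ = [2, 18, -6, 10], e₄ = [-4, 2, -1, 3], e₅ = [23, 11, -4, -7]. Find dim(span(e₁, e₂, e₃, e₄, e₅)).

Apply Gaussian elimination to the matrix whose rows are e₁, e₂, e₃, e₄, e₅.
Exactly 3 pivots survive; hence the rank is 3.
(With 5 elements in a 4-dimensional space the rank is at most 4.)

dim = 3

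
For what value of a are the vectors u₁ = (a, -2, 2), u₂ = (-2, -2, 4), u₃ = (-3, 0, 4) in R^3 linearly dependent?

The vectors are dependent exactly when the determinant of the matrix with rows u₁, u₂, u₃ vanishes.
Cofactor expansion gives det = -8*a - 4.
This vanishes exactly when a = -1/2.

a = -1/2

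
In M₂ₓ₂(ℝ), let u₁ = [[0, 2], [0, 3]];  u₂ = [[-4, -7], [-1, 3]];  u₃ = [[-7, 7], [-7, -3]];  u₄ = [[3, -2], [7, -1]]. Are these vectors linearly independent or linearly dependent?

linearly independent

Take coordinates with respect to the standard basis {E₁₁, E₁₂, E₂₁, E₂₂}.
Form the 4×4 matrix with these as columns; its determinant is 1347.
A nonzero determinant means the columns are linearly independent.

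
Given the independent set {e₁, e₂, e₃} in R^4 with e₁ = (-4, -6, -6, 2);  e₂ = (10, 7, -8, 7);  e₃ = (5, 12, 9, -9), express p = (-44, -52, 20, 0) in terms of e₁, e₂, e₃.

Set up the augmented matrix [e₁ | e₂ | e₃ | p] and row-reduce.
Back-substitution yields (a₁, a₂, a₃) = (-4, -4, -4).

p = -4e₁ - 4e₂ - 4e₃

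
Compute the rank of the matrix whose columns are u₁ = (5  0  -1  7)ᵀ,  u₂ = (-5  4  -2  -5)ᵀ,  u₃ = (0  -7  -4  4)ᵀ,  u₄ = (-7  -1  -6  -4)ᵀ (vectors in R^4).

4

Form the matrix with u₁, u₂, u₃, u₄ as columns and reduce.
Reduction leaves 4 leading entries, giving rank 4.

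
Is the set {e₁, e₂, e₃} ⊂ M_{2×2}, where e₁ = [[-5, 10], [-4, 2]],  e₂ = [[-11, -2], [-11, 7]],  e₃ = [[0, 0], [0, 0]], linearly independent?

Take coordinates with respect to the standard basis {E₁₁, E₁₂, E₂₁, E₂₂}.
One of the vectors is the zero vector, so the set is linearly dependent.

linearly dependent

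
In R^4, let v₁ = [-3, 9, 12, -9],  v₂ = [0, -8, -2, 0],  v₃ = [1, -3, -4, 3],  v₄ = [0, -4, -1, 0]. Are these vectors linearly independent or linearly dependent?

linearly dependent

Row-reduce the matrix whose columns are v₁, v₂, v₃, v₄.
The reduction yields 2 nonzero rows, so the rank is 2.
Since rank 2 < 4, the set is linearly dependent.
Indeed v₁ + 3v₃ = 0.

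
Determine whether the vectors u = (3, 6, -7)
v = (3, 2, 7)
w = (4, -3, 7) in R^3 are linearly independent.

The matrix [u|v|w] has determinant 266.
A nonzero determinant means the columns are linearly independent.

linearly independent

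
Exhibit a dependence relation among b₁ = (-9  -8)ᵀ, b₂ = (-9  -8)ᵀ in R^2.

Solve the homogeneous system with b₁, b₂ as columns by row-reducing the coefficient matrix.
One solution (up to scaling) is (1, -1).

b₁ - b₂ = 0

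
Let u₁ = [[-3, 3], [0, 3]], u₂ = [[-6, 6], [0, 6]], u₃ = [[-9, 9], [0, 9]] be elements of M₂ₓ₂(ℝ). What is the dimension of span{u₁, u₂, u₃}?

Represent each element by its coordinate vector in ℝ⁴.
Row-reduce the 3×4 matrix with these as rows.
Exactly 1 pivot survives; hence the rank is 1.

1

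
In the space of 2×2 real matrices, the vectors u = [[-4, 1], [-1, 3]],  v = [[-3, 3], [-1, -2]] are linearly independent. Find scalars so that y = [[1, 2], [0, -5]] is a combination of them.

y = -u + v

Work in coordinates with respect to the standard basis {E₁₁, E₁₂, E₂₁, E₂₂}.
Solve the system with u, v as columns and y as the right-hand side.
The system has the unique solution (c₁, c₂) = (-1, 1).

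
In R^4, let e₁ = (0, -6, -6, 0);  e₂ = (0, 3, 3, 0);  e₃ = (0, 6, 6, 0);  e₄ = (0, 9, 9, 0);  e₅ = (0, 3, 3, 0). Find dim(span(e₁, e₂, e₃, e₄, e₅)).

Form the matrix with e₁, e₂, e₃, e₄, e₅ as columns and reduce.
There is 1 pivot column, so rank = 1.
(With 5 elements in a 4-dimensional space the rank is at most 4.)

1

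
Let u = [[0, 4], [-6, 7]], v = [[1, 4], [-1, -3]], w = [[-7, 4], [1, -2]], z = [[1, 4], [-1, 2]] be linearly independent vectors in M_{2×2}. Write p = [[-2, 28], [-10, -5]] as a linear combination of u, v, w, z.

Work in coordinates with respect to the standard basis {E₁₁, E₁₂, E₂₁, E₂₂}.
Write p = a₁u + … + a₄z and equate components.
Back-substitution yields (a₁, …, a₄) = (1, 4, 1, 1).

p = u + 4v + w + z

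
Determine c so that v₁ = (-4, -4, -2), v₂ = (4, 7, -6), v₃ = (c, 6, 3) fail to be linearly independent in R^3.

The set is linearly dependent precisely when det[v₁; v₂; v₃] = 0.
Cofactor expansion gives det = 38*c - 228.
This vanishes exactly when c = 6.

c = 6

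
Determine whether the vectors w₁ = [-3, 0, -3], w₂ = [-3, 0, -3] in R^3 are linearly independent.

Two of the vectors are equal, giving an immediate dependence.

linearly dependent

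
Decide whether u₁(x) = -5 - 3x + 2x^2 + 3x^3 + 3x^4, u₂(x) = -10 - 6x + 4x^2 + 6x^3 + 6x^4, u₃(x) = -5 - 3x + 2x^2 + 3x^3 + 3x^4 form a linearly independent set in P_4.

linearly dependent

Write each element as a coordinate vector in ℝ⁵ using {1, x, …, x^4}.
Row-reduce the matrix whose columns are u₁, u₂, u₃.
The reduction yields 1 nonzero row, so the rank is 1.
Since rank 1 < 3, the set is linearly dependent.
Indeed 2u₁ - u₂ = 0.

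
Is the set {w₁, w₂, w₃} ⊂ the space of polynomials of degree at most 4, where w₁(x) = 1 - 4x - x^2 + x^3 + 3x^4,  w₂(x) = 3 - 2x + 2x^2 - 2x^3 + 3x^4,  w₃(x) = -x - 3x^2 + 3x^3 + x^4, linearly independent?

linearly independent

Take coordinates with respect to the standard basis {1, x, …, x^4}.
Row-reduce the matrix whose columns are w₁, w₂, w₃.
The reduction yields 3 nonzero rows, so the rank is 3.
Since rank = 3 (the number of vectors), the set is linearly independent.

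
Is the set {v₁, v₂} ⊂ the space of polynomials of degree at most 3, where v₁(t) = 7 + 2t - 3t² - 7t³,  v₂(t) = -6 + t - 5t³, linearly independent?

linearly independent

Write each element as a coordinate vector in ℝ⁴ using {1, t, …, t³}.
Row-reduce the matrix whose columns are v₁, v₂.
The reduction yields 2 nonzero rows, so the rank is 2.
Since rank = 2 (the number of vectors), the set is linearly independent.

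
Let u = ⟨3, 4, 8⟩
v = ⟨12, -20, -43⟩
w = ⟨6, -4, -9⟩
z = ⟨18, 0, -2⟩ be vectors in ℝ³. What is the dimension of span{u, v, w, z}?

dim = 2

Row-reduce the 4×3 matrix with these as rows.
The echelon form has 2 nonzero rows, so the rank is 2.
(With 4 elements in a 3-dimensional space the rank is at most 3.)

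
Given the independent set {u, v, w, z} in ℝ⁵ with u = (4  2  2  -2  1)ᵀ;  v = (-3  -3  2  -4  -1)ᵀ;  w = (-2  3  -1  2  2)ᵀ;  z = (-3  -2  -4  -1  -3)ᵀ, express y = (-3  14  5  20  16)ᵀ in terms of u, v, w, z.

y = -3u - v + 3w - 4z

Since u, v, w, z are independent, the coefficients expressing y are uniquely determined by a linear system.
The system has the unique solution (a₁, …, a₄) = (-3, -1, 3, -4).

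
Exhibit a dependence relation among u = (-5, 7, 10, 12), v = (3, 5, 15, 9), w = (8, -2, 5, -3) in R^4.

u - v + w = 0

Solve the homogeneous system with u, v, w as columns by row-reducing the coefficient matrix.
The free variable yields coefficients (1, -1, 1) (any nonzero multiple also works).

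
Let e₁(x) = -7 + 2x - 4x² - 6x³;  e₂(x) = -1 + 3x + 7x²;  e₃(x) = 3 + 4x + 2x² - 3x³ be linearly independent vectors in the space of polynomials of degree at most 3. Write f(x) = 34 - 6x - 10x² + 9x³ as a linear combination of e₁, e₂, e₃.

Take coordinate vectors relative to {1, x, …, x³}.
Write f = α₁e₁ + … + α₃e₃ and equate components.
Back-substitution yields (α₁, α₂, α₃) = (-3, -4, 3).

f = -3e₁ - 4e₂ + 3e₃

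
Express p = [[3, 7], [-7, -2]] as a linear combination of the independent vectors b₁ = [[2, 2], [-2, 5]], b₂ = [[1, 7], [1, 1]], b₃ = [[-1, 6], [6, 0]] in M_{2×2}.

Take coordinate vectors relative to {E₁₁, E₁₂, E₂₁, E₂₂}.
Solve the system with b₁, b₂, b₃ as columns and p as the right-hand side.
Row-reducing the augmented matrix gives the unique coefficients (a₁, a₂, a₃) = (-1, 3, -2).

p = -b₁ + 3b₂ - 2b₃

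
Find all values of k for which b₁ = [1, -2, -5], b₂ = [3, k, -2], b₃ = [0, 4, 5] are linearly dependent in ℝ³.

Dependence holds iff the 3×3 matrix [b₁ b₂ b₃] is singular.
Expanding, det = 5*k - 22.
Solving 5*k - 22 = 0 yields k = 22/5.

k = 22/5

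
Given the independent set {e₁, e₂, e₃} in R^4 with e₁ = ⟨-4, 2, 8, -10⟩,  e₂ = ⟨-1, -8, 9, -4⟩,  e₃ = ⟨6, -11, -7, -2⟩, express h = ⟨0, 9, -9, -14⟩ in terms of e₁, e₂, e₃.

Write h = α₁e₁ + … + α₃e₃ and equate components.
Back-substitution yields (α₁, α₂, α₃) = (2, -2, 1).

h = 2e₁ - 2e₂ + e₃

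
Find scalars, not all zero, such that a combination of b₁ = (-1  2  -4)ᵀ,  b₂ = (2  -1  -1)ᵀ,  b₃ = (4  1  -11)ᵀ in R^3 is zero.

2b₁ + 3b₂ - b₃ = 0

Row-reduce the matrix with b₁, b₂, b₃ as columns; the null space gives the coefficients.
The free variable yields coefficients (2, 3, -1) (any nonzero multiple also works).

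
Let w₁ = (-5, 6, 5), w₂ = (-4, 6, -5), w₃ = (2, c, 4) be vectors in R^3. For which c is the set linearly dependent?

c = -16/5

The vectors are dependent exactly when the determinant of the matrix with rows w₁, w₂, w₃ vanishes.
Expanding, det = -45*c - 144.
Solving -45*c - 144 = 0 yields c = -16/5.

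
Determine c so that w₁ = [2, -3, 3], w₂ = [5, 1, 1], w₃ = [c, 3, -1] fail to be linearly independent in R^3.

c = 11/3

Dependence holds iff the 3×3 matrix [w₁ w₂ w₃] is singular.
The determinant works out to 22 - 6*c.
Setting this to zero gives c = 11/3.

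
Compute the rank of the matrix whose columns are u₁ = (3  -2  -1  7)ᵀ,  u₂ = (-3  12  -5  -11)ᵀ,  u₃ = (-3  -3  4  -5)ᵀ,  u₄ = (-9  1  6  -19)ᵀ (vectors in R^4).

2

Row-reduce the 4×4 matrix with these as rows.
Reduction leaves 2 leading entries, giving rank 2.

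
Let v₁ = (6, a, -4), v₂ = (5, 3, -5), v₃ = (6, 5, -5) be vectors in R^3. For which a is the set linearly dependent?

The vectors are dependent exactly when the determinant of the matrix with rows v₁, v₂, v₃ vanishes.
Cofactor expansion gives det = 32 - 5*a.
Setting this to zero gives a = 32/5.

a = 32/5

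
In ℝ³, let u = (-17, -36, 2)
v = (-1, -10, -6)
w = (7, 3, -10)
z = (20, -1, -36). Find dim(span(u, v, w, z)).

Apply Gaussian elimination to the matrix whose rows are u, v, w, z.
Exactly 2 pivots survive; hence the rank is 2.
(With 4 elements in a 3-dimensional space the rank is at most 3.)

2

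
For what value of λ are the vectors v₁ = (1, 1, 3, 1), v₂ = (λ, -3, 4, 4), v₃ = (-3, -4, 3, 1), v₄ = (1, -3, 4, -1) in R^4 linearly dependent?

Dependence holds iff the 4×4 matrix [v₁ v₂ v₃ v₄] is singular.
Expanding, det = 35*λ + 200.
This vanishes exactly when λ = -40/7.

λ = -40/7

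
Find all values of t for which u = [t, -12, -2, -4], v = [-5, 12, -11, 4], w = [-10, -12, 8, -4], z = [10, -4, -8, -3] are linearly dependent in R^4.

Place the vectors as rows of a 4×4 matrix; dependence ⇔ determinant zero.
The determinant works out to 60*t + 3600.
This vanishes exactly when t = -60.

t = -60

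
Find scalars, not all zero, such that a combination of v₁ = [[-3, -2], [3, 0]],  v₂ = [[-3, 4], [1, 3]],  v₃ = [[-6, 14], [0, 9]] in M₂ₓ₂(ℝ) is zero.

v₁ - 3v₂ + v₃ = 0

Write each element as a vector in ℝ⁴ using {E₁₁, E₁₂, E₂₁, E₂₂}.
Row-reduce the matrix with v₁, v₂, v₃ as columns; the null space gives the coefficients.
The free variable yields coefficients (1, -3, 1) (any nonzero multiple also works).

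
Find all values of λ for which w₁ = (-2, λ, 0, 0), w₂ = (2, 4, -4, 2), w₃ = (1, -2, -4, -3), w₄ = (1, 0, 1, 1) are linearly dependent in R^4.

λ = 4/3

The vectors are dependent exactly when the determinant of the matrix with rows w₁, w₂, w₃, w₄ vanishes.
The determinant works out to 32 - 24*λ.
Setting this to zero gives λ = 4/3.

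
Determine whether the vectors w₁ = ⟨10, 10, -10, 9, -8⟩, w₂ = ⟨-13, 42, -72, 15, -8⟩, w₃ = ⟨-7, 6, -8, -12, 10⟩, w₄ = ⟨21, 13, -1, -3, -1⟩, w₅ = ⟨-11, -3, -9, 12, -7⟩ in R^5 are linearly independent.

Row-reduce the matrix whose columns are w₁, w₂, w₃, w₄, w₅.
The reduction yields 3 nonzero rows, so the rank is 3.
Since rank 3 < 5, the set is linearly dependent.

linearly dependent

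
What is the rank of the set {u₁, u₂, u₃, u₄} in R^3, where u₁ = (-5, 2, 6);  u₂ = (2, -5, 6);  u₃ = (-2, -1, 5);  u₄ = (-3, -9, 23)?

rank 3

Put the 3×4 matrix [u₁|u₂|u₃|u₄] into echelon form.
The echelon form has 3 nonzero rows, so the rank is 3.
(With 4 elements in a 3-dimensional space the rank is at most 3.)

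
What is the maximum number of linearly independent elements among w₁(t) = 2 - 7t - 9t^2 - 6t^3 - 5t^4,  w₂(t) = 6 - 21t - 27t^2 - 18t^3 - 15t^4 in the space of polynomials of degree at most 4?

Use coordinates relative to {1, t, …, t^4}.
Form the matrix with w₁, w₂ as columns and reduce.
There is 1 pivot column, so rank = 1.

1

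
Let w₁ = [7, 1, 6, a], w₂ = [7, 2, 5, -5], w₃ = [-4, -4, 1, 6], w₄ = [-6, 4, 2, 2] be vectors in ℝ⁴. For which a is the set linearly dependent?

The vectors are dependent exactly when the determinant of the matrix with rows w₁, w₂, w₃, w₄ vanishes.
The determinant works out to 280*a + 1120.
This vanishes exactly when a = -4.

a = -4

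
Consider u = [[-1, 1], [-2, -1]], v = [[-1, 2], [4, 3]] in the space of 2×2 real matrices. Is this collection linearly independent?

Take coordinates with respect to the standard basis {E₁₁, E₁₂, E₂₁, E₂₂}.
Row-reduce the matrix whose columns are u, v.
The reduction yields 2 nonzero rows, so the rank is 2.
Since rank = 2 (the number of vectors), the set is linearly independent.

linearly independent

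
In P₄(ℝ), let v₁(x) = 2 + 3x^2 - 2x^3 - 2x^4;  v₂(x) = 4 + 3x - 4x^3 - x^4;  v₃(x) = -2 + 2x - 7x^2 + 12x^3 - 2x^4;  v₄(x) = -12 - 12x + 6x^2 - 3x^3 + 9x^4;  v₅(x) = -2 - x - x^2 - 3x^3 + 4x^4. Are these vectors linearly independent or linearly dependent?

linearly dependent

Write each element as a coordinate vector in ℝ⁵ using {1, x, …, x^4}.
Place the vectors as rows of a 5×5 matrix and reduce to echelon form.
The reduction yields 3 nonzero rows, so the rank is 3.
Since rank 3 < 5, the set is linearly dependent.
Indeed 3v₁ + 6v₂ + 3v₃ + 2v₄ = 0.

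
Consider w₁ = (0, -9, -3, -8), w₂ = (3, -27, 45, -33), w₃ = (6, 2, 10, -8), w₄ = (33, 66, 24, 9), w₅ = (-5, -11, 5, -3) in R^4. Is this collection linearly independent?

There are 5 vectors in a 4-dimensional space, so they cannot be linearly independent.

linearly dependent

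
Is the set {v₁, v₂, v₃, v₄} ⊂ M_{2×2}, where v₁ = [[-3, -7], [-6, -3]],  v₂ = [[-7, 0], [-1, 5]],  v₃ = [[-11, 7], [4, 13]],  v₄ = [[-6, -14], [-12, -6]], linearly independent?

Take coordinates with respect to the standard basis {E₁₁, E₁₂, E₂₁, E₂₂}.
The matrix [v₁|v₂|v₃|v₄] has determinant 0.
A zero determinant means the columns are linearly dependent.

linearly dependent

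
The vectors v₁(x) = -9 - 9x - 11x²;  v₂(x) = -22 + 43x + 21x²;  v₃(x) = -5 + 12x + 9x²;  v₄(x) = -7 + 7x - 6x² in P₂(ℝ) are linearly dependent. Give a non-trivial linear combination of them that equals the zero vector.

Take coordinates with respect to {1, x, x²}.
Set up α₁v₁ + … + α₄v₄ = 0 and solve the homogeneous system.
A generator of the null space is (0, 1, -3, -1).

v₂ - 3v₃ - v₄ = 0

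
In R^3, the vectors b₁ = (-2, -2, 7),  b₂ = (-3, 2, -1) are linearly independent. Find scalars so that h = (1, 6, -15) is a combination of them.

h = -2b₁ + b₂

Solve the system with b₁, b₂ as columns and h as the right-hand side.
Back-substitution yields (c₁, c₂) = (-2, 1).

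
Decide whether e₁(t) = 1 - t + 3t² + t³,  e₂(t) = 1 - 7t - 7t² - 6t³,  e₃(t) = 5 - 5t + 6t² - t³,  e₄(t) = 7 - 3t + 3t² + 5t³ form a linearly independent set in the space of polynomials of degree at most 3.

linearly independent

Write each element as a coordinate vector in ℝ⁴ using {1, t, …, t³}.
Row-reduce the matrix whose columns are e₁, e₂, e₃, e₄.
The reduction yields 4 nonzero rows, so the rank is 4.
Since rank = 4 (the number of vectors), the set is linearly independent.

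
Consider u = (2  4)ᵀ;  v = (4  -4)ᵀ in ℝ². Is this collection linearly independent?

linearly independent

Place the vectors as rows of a 2×2 matrix and reduce to echelon form.
The reduction yields 2 nonzero rows, so the rank is 2.
Since rank = 2 (the number of vectors), the set is linearly independent.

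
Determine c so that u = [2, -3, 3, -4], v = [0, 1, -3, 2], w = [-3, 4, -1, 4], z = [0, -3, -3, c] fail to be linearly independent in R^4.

Dependence holds iff the 4×4 matrix [u v w z] is singular.
Cofactor expansion gives det = 4*c.
Solving 4*c = 0 yields c = 0.

c = 0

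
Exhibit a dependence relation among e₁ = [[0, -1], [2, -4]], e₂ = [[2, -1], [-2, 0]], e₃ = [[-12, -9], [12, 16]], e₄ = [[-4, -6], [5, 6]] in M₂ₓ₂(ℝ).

Take coordinates with respect to {E₁₁, E₁₂, E₂₁, E₂₂}.
Set up α₁e₁ + … + α₄e₄ = 0 and solve the homogeneous system.
A generator of the null space is (1, 2, 1, -2).

e₁ + 2e₂ + e₃ - 2e₄ = 0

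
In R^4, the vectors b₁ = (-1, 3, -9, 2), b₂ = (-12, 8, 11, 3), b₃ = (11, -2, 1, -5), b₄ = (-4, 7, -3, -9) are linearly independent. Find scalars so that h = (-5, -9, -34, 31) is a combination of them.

Set up the augmented matrix [b₁ | b₂ | b₃ | b₄ | h] and row-reduce.
Row-reducing the augmented matrix gives the unique coefficients (c₁, …, c₄) = (3, -1, -2, -2).

h = 3b₁ - b₂ - 2b₃ - 2b₄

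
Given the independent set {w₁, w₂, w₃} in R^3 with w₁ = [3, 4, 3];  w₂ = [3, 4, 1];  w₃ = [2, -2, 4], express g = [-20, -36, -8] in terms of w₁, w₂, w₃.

g = -4w₁ - 4w₂ + 2w₃

Since w₁, w₂, w₃ are independent, the coefficients expressing g are uniquely determined by a linear system.
The system has the unique solution (a₁, a₂, a₃) = (-4, -4, 2).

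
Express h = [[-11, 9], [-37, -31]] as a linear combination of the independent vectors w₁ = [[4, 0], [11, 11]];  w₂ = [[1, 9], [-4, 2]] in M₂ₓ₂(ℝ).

h = -3w₁ + w₂

Work in coordinates with respect to the standard basis {E₁₁, E₁₂, E₂₁, E₂₂}.
Set up the augmented matrix [w₁ | w₂ | h] and row-reduce.
Row-reducing the augmented matrix gives the unique coefficients (α₁, α₂) = (-3, 1).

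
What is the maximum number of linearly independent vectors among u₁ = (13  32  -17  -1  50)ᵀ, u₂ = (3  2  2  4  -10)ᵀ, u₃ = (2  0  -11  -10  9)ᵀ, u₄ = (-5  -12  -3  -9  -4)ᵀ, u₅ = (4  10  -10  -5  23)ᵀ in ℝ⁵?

3

Form the matrix with u₁, u₂, u₃, u₄, u₅ as columns and reduce.
There are 3 pivot columns, so rank = 3.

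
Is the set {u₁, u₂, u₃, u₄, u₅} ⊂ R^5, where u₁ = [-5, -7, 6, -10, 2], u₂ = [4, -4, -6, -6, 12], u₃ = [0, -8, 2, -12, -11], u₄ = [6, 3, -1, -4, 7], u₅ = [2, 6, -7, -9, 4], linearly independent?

linearly independent

Form the 5×5 matrix with these as columns; its determinant is 168452.
A nonzero determinant means the columns are linearly independent.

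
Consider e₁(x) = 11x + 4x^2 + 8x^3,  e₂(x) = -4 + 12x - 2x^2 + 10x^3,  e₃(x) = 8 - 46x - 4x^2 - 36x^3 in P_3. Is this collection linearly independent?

linearly dependent

Take coordinates with respect to the standard basis {1, x, …, x^3}.
Row-reduce the matrix whose columns are e₁, e₂, e₃.
The reduction yields 2 nonzero rows, so the rank is 2.
Since rank 2 < 3, the set is linearly dependent.
Indeed 2e₁ + 2e₂ + e₃ = 0.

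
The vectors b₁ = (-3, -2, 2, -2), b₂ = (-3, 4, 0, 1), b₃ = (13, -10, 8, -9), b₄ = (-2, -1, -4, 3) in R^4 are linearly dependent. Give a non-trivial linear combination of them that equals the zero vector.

Solve the homogeneous system with b₁, b₂, b₃, b₄ as columns by row-reducing the coefficient matrix.
The free variable yields coefficients (0, 3, 1, 2) (any nonzero multiple also works).

3b₂ + b₃ + 2b₄ = 0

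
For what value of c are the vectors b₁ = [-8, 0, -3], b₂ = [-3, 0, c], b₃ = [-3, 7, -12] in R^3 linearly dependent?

The vectors are dependent exactly when the determinant of the matrix with rows b₁, b₂, b₃ vanishes.
Expanding, det = 56*c + 63.
Solving 56*c + 63 = 0 yields c = -9/8.

c = -9/8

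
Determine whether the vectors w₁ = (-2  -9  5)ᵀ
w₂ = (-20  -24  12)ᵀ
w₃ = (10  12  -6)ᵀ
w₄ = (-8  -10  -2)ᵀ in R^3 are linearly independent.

linearly dependent

There are 4 vectors in a 3-dimensional space, so they cannot be linearly independent.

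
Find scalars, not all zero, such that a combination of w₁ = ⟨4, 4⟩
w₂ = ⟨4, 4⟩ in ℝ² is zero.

w₁ - w₂ = 0

Solve the homogeneous system with w₁, w₂ as columns by row-reducing the coefficient matrix.
A generator of the null space is (1, -1).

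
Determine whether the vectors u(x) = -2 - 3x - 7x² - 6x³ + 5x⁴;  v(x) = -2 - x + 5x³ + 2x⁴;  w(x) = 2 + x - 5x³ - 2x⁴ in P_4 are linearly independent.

Write each element as a coordinate vector in ℝ⁵ using {1, x, …, x⁴}.
Place the vectors as rows of a 3×5 matrix and reduce to echelon form.
The reduction yields 2 nonzero rows, so the rank is 2.
Since rank 2 < 3, the set is linearly dependent.
Indeed v + w = 0.

linearly dependent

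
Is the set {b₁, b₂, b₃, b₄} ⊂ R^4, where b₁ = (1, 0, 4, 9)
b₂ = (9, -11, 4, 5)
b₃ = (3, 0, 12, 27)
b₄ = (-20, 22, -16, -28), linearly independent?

linearly dependent

Row-reduce the matrix whose columns are b₁, b₂, b₃, b₄.
The reduction yields 2 nonzero rows, so the rank is 2.
Since rank 2 < 4, the set is linearly dependent.
Indeed 3b₁ - b₃ = 0.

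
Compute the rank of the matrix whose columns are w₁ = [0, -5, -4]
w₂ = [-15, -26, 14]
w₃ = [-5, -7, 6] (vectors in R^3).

Put the 3×3 matrix [w₁|w₂|w₃] into echelon form.
Exactly 2 pivots survive; hence the rank is 2.

rank 2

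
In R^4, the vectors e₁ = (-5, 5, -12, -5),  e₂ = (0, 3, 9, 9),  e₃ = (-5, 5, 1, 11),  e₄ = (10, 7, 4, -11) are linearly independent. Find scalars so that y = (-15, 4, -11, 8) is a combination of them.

Since e₁, e₂, e₃, e₄ are independent, the coefficients expressing y are uniquely determined by a linear system.
The system has the unique solution (c₁, …, c₄) = (2, 2, -1, -1).

y = 2e₁ + 2e₂ - e₃ - e₄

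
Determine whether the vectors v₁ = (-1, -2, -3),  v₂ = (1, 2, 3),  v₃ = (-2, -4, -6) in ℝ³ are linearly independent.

The matrix [v₁|v₂|v₃] has determinant 0.
A zero determinant means the columns are linearly dependent.
Indeed v₁ + v₂ = 0.

linearly dependent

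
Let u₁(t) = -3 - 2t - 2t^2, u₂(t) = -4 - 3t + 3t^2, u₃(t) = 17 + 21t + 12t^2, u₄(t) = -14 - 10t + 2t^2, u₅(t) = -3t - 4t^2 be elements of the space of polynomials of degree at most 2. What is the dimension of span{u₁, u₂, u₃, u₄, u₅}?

dim = 3

Represent each element by its coordinate vector in ℝ³.
Row-reduce the 5×3 matrix with these as rows.
Reduction leaves 3 leading entries, giving rank 3.
(With 5 elements in a 3-dimensional space the rank is at most 3.)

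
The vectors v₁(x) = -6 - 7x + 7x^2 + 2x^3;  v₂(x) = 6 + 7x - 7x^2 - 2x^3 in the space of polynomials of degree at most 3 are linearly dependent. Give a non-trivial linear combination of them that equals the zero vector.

Take coordinates with respect to {1, x, …, x^3}.
Write the vectors as columns of a matrix and find a nonzero vector in its null space.
The free variable yields coefficients (1, 1) (any nonzero multiple also works).

v₁ + v₂ = 0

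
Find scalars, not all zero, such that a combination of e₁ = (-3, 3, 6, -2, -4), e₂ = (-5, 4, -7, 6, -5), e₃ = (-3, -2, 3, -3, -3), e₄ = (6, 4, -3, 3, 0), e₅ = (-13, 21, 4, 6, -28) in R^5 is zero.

3e₁ + 2e₂ + 2e₃ + 2e₄ - e₅ = 0

Row-reduce the matrix with e₁, e₂, e₃, e₄, e₅ as columns; the null space gives the coefficients.
The free variable yields coefficients (3, 2, 2, 2, -1) (any nonzero multiple also works).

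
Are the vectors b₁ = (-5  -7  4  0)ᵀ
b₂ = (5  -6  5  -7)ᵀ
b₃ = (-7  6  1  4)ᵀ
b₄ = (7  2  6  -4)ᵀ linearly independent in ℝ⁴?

linearly independent

Form the 4×4 matrix with these as columns; its determinant is 1899.
A nonzero determinant means the columns are linearly independent.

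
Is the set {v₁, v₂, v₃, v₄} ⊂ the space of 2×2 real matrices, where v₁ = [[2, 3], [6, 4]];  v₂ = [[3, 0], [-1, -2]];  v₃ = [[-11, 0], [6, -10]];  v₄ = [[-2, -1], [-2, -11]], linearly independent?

Write each element as a coordinate vector in ℝ⁴ using {E₁₁, E₁₂, E₂₁, E₂₂}.
Row-reduce the matrix whose columns are v₁, v₂, v₃, v₄.
The reduction yields 4 nonzero rows, so the rank is 4.
Since rank = 4 (the number of vectors), the set is linearly independent.

linearly independent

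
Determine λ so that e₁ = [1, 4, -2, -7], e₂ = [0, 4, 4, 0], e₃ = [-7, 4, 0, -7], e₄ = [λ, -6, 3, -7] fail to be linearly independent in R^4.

λ = -59

The set is linearly dependent precisely when det[e₁; e₂; e₃; e₄] = 0.
The determinant works out to 56*λ + 3304.
This vanishes exactly when λ = -59.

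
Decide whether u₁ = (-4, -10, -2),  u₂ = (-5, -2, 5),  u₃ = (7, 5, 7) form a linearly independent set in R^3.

Form the 3×3 matrix with these as columns; its determinant is -522.
A nonzero determinant means the columns are linearly independent.

linearly independent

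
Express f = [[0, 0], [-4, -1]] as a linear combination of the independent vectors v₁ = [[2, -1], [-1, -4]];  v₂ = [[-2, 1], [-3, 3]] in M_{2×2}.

Identify each element with its coordinate vector in ℝ⁴ via {E₁₁, E₁₂, E₂₁, E₂₂}.
Write f = c₁v₁ + c₂v₂ and equate components.
The system has the unique solution (c₁, c₂) = (1, 1).

f = v₁ + v₂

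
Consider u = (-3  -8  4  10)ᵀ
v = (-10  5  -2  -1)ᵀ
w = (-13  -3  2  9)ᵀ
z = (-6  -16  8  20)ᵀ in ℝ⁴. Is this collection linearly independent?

One vector is a scalar multiple of another, so the set is dependent.

linearly dependent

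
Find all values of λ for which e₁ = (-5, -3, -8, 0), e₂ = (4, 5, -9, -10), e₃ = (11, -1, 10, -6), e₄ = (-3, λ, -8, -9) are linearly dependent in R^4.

λ = -59

Dependence holds iff the 4×4 matrix [e₁ e₂ e₃ e₄] is singular.
Expanding, det = -82*λ - 4838.
Solving -82*λ - 4838 = 0 yields λ = -59.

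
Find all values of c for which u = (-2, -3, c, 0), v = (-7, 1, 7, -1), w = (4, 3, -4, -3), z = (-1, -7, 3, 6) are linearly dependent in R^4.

Dependence holds iff the 4×4 matrix [u v w z] is singular.
Cofactor expansion gives det = 25*c - 200.
This vanishes exactly when c = 8.

c = 8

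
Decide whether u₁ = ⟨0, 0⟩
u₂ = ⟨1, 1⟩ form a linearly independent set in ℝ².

One of the vectors is the zero vector, so the set is linearly dependent.

linearly dependent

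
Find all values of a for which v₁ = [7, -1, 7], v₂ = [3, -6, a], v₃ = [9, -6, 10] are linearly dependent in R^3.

a = 46/11

Dependence holds iff the 3×3 matrix [v₁ v₂ v₃] is singular.
The determinant works out to 33*a - 138.
This vanishes exactly when a = 46/11.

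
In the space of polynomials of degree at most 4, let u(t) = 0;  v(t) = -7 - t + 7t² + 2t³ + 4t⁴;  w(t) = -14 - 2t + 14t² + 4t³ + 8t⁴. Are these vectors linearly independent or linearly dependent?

Write each element as a coordinate vector in ℝ⁵ using {1, t, …, t⁴}.
One of the vectors is the zero vector, so the set is linearly dependent.

linearly dependent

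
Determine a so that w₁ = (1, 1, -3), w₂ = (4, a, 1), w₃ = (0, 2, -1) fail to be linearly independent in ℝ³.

a = -22

Place the vectors as rows of a 3×3 matrix; dependence ⇔ determinant zero.
The determinant works out to -a - 22.
Solving -a - 22 = 0 yields a = -22.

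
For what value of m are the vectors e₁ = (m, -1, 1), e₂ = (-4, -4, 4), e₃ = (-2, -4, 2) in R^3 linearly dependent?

Place the vectors as rows of a 3×3 matrix; dependence ⇔ determinant zero.
Cofactor expansion gives det = 8*m + 8.
This vanishes exactly when m = -1.

m = -1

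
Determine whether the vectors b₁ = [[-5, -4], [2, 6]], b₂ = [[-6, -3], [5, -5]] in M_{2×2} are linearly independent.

Take coordinates with respect to the standard basis {E₁₁, E₁₂, E₂₁, E₂₂}.
Place the vectors as rows of a 2×4 matrix and reduce to echelon form.
The reduction yields 2 nonzero rows, so the rank is 2.
Since rank = 2 (the number of vectors), the set is linearly independent.

linearly independent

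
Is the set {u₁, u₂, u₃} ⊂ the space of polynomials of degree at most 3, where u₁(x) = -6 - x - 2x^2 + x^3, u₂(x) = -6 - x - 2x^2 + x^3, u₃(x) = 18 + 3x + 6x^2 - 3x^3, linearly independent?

linearly dependent

Write each element as a coordinate vector in ℝ⁴ using {1, x, …, x^3}.
Row-reduce the matrix whose columns are u₁, u₂, u₃.
The reduction yields 1 nonzero row, so the rank is 1.
Since rank 1 < 3, the set is linearly dependent.
Indeed u₁ - u₂ = 0.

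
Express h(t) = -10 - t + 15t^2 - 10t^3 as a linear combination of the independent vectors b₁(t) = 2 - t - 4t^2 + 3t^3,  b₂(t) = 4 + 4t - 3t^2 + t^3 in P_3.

Identify each element with its coordinate vector in ℝ⁴ via {1, t, …, t^3}.
Since b₁, b₂ are independent, the coefficients expressing h are uniquely determined by a linear system.
Row-reducing the augmented matrix gives the unique coefficients (α₁, α₂) = (-3, -1).

h = -3b₁ - b₂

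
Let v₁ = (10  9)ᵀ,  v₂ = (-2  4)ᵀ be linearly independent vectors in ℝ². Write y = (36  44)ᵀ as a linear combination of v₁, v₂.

Write y = a₁v₁ + a₂v₂ and equate components.
The system has the unique solution (a₁, a₂) = (4, 2).

y = 4v₁ + 2v₂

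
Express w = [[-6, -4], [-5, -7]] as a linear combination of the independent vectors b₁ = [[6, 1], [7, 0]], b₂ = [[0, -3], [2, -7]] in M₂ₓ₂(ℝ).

Work in coordinates with respect to the standard basis {E₁₁, E₁₂, E₂₁, E₂₂}.
Solve the system with b₁, b₂ as columns and w as the right-hand side.
Row-reducing the augmented matrix gives the unique coefficients (c₁, c₂) = (-1, 1).

w = -b₁ + b₂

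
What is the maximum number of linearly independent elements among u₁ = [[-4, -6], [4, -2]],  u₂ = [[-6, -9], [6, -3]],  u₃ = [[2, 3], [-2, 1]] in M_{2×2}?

Use coordinates relative to {E₁₁, E₁₂, E₂₁, E₂₂}.
Apply Gaussian elimination to the matrix whose rows are u₁, u₂, u₃.
Exactly 1 pivot survives; hence the rank is 1.

1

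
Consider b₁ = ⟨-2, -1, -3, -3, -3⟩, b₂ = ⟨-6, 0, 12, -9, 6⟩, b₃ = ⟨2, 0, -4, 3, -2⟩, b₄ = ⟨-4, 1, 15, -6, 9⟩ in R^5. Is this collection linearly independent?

Row-reduce the matrix whose columns are b₁, b₂, b₃, b₄.
The reduction yields 2 nonzero rows, so the rank is 2.
Since rank 2 < 4, the set is linearly dependent.
Indeed b₂ + 3b₃ = 0.

linearly dependent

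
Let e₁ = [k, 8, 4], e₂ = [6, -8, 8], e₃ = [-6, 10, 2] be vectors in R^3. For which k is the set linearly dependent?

The vectors are dependent exactly when the determinant of the matrix with rows e₁, e₂, e₃ vanishes.
Expanding, det = -96*k - 432.
This vanishes exactly when k = -9/2.

k = -9/2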